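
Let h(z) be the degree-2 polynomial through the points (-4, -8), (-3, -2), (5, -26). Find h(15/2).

Evaluate each Lagrange basis at z = 15/2:
L_0(15/2) = (21/2)·(5/2)/[(-1)·(-9)] = 35/12
L_1(15/2) = (23/2)·(5/2)/[(1)·(-8)] = -115/32
L_2(15/2) = (23/2)·(21/2)/[(9)·(8)] = 161/96
Sum: (-8)·(35/12) + (-2)·(-115/32) + (-26)·(161/96) = -239/4

-239/4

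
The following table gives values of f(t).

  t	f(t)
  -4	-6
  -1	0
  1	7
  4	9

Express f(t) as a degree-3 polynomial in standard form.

f(t) = -(13/120)t^3 - (2/15)t^2 + (433/120)t + 109/30

L_0(t) = (t + 1)(t - 1)(t - 4) / [-120] = -(1/120)t^3 + (1/30)t^2 + (1/120)t - 1/30
L_1(t) = (t + 4)(t - 1)(t - 4) / [30] = (1/30)t^3 - (1/30)t^2 - (8/15)t + 8/15
L_2(t) = (t + 4)(t + 1)(t - 4) / [-30] = -(1/30)t^3 - (1/30)t^2 + (8/15)t + 8/15
L_3(t) = (t + 4)(t + 1)(t - 1) / [120] = (1/120)t^3 + (1/30)t^2 - (1/120)t - 1/30
f(t) = (-6)·L_0 + 0·L_1 + 7·L_2 + 9·L_3
  (-6)·L_0(t) = (1/20)t^3 - (1/5)t^2 - (1/20)t + 1/5
  0·L_1(t) = 0
  7·L_2(t) = -(7/30)t^3 - (7/30)t^2 + (56/15)t + 56/15
  9·L_3(t) = (3/40)t^3 + (3/10)t^2 - (3/40)t - 3/10
Adding term by term: -(13/120)t^3 - (2/15)t^2 + (433/120)t + 109/30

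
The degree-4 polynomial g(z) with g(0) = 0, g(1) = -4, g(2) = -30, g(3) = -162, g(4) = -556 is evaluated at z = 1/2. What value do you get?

Evaluate each Lagrange basis at z = 1/2:
L_0(1/2) = (-1/2)·(-3/2)·(-5/2)·(-7/2)/[(-1)·(-2)·(-3)·(-4)] = 35/128
L_1(1/2) = (1/2)·(-3/2)·(-5/2)·(-7/2)/[(1)·(-1)·(-2)·(-3)] = 35/32
L_2(1/2) = (1/2)·(-1/2)·(-5/2)·(-7/2)/[(2)·(1)·(-1)·(-2)] = -35/64
L_3(1/2) = (1/2)·(-1/2)·(-3/2)·(-7/2)/[(3)·(2)·(1)·(-1)] = 7/32
L_4(1/2) = (1/2)·(-1/2)·(-3/2)·(-5/2)/[(4)·(3)·(2)·(1)] = -5/128
Sum: 0 + (-4)·(35/32) + (-30)·(-35/64) + (-162)·(7/32) + (-556)·(-5/128) = -27/16

-27/16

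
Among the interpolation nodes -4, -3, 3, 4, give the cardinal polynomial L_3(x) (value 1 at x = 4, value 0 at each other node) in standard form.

L_3(x) = (1/56)x^3 + (1/14)x^2 - (9/56)x - 9/14

L_3(x) = (x + 4)(x + 3)(x - 3) / [(8)·(7)·(1)]
       = (x^3 + 4x^2 - 9x - 36) / (56)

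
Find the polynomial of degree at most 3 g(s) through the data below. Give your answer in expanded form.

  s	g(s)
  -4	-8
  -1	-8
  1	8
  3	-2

g(s) = -(97/140)s^3 - (41/35)s^2 + (1217/140)s + 41/35

L_0(s) = (s + 1)(s - 1)(s - 3) / [-105] = -(1/105)s^3 + (1/35)s^2 + (1/105)s - 1/35
L_1(s) = (s + 4)(s - 1)(s - 3) / [24] = (1/24)s^3 - (13/24)s + 1/2
L_2(s) = (s + 4)(s + 1)(s - 3) / [-20] = -(1/20)s^3 - (1/10)s^2 + (11/20)s + 3/5
L_3(s) = (s + 4)(s + 1)(s - 1) / [56] = (1/56)s^3 + (1/14)s^2 - (1/56)s - 1/14
g(s) = (-8)·L_0 + (-8)·L_1 + 8·L_2 + (-2)·L_3
  (-8)·L_0(s) = (8/105)s^3 - (8/35)s^2 - (8/105)s + 8/35
  (-8)·L_1(s) = -(1/3)s^3 + (13/3)s - 4
  8·L_2(s) = -(2/5)s^3 - (4/5)s^2 + (22/5)s + 24/5
  (-2)·L_3(s) = -(1/28)s^3 - (1/7)s^2 + (1/28)s + 1/7
Adding term by term: -(97/140)s^3 - (41/35)s^2 + (1217/140)s + 41/35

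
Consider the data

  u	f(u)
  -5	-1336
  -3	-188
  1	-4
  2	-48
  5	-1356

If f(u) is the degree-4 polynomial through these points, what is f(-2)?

-40

L_0(-2) = (1)·(-3)·(-4)·(-7)/[(-2)·(-6)·(-7)·(-10)] = -1/10
L_1(-2) = (3)·(-3)·(-4)·(-7)/[(2)·(-4)·(-5)·(-8)] = 63/80
L_2(-2) = (3)·(1)·(-4)·(-7)/[(6)·(4)·(-1)·(-4)] = 7/8
L_3(-2) = (3)·(1)·(-3)·(-7)/[(7)·(5)·(1)·(-3)] = -3/5
L_4(-2) = (3)·(1)·(-3)·(-4)/[(10)·(8)·(4)·(3)] = 3/80
Sum: (-1336)·(-1/10) + (-188)·(63/80) + (-4)·(7/8) + (-48)·(-3/5) + (-1356)·(3/80) = -40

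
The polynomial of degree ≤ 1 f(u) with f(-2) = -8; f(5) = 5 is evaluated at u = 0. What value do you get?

-30/7

Evaluate each Lagrange basis at u = 0:
L_0(0) = (-5)/[(-7)] = 5/7
L_1(0) = (2)/[(7)] = 2/7
Sum: (-8)·(5/7) + 5·(2/7) = -30/7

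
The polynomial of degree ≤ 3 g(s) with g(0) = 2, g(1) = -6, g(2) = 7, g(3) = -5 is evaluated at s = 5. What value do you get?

-288

Evaluate each Lagrange basis at s = 5:
L_0(5) = (4)·(3)·(2)/[(-1)·(-2)·(-3)] = -4
L_1(5) = (5)·(3)·(2)/[(1)·(-1)·(-2)] = 15
L_2(5) = (5)·(4)·(2)/[(2)·(1)·(-1)] = -20
L_3(5) = (5)·(4)·(3)/[(3)·(2)·(1)] = 10
Sum: 2·(-4) + (-6)·(15) + 7·(-20) + (-5)·(10) = -288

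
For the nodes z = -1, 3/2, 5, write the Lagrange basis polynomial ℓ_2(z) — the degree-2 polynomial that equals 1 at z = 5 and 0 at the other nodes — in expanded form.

ℓ_2(z) = (z + 1)(z - 3/2) / [(6)·(7/2)]
       = (z^2 - (1/2)z - 3/2) / (21)

ℓ_2(z) = (1/21)z^2 - (1/42)z - 1/14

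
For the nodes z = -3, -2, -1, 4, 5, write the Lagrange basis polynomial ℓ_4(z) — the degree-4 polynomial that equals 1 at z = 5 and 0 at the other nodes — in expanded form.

ℓ_4(z) = (z + 3)(z + 2)(z + 1)(z - 4) / [(8)·(7)·(6)·(1)]
       = (z^4 + 2z^3 - 13z^2 - 38z - 24) / (336)

ℓ_4(z) = (1/336)z^4 + (1/168)z^3 - (13/336)z^2 - (19/168)z - 1/14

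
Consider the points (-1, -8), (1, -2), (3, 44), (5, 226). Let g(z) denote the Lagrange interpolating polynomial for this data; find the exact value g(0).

Evaluate each Lagrange basis at z = 0:
L_0(0) = (-1)·(-3)·(-5)/[(-2)·(-4)·(-6)] = 5/16
L_1(0) = (1)·(-3)·(-5)/[(2)·(-2)·(-4)] = 15/16
L_2(0) = (1)·(-1)·(-5)/[(4)·(2)·(-2)] = -5/16
L_3(0) = (1)·(-1)·(-3)/[(6)·(4)·(2)] = 1/16
Sum: (-8)·(5/16) + (-2)·(15/16) + 44·(-5/16) + 226·(1/16) = -4

-4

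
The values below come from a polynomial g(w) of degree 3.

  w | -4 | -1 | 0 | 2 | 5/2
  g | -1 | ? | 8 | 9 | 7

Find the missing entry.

2359/520

The 4 known values determine g uniquely (degree ≤ 3).
L_0(-1) = (-1)·(-3)·(-7/2)/[(-4)·(-6)·(-13/2)] = 7/104
L_1(-1) = (3)·(-3)·(-7/2)/[(4)·(-2)·(-5/2)] = 63/40
L_2(-1) = (3)·(-1)·(-7/2)/[(6)·(2)·(-1/2)] = -7/4
L_3(-1) = (3)·(-1)·(-3)/[(13/2)·(5/2)·(1/2)] = 72/65
Sum: (-1)·(7/104) + 8·(63/40) + 9·(-7/4) + 7·(72/65) = 2359/520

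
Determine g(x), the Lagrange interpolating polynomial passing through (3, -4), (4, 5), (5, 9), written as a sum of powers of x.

Build the Lagrange basis polynomials:
L_0(x) = (x - 4)(x - 5) / [2] = (1/2)x^2 - (9/2)x + 10
L_1(x) = (x - 3)(x - 5) / [-1] = -x^2 + 8x - 15
L_2(x) = (x - 3)(x - 4) / [2] = (1/2)x^2 - (7/2)x + 6
g(x) = (-4)·L_0 + 5·L_1 + 9·L_2
  (-4)·L_0(x) = -2x^2 + 18x - 40
  5·L_1(x) = -5x^2 + 40x - 75
  9·L_2(x) = (9/2)x^2 - (63/2)x + 54
Adding term by term: -(5/2)x^2 + (53/2)x - 61

g(x) = -(5/2)x^2 + (53/2)x - 61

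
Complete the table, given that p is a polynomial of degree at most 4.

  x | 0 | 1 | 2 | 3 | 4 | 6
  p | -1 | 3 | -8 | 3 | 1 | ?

-542

The 5 known values determine p uniquely (degree ≤ 4).
L_0(6) = (5)·(4)·(3)·(2)/[(-1)·(-2)·(-3)·(-4)] = 5
L_1(6) = (6)·(4)·(3)·(2)/[(1)·(-1)·(-2)·(-3)] = -24
L_2(6) = (6)·(5)·(3)·(2)/[(2)·(1)·(-1)·(-2)] = 45
L_3(6) = (6)·(5)·(4)·(2)/[(3)·(2)·(1)·(-1)] = -40
L_4(6) = (6)·(5)·(4)·(3)/[(4)·(3)·(2)·(1)] = 15
Sum: (-1)·(5) + 3·(-24) + (-8)·(45) + 3·(-40) + 1·(15) = -542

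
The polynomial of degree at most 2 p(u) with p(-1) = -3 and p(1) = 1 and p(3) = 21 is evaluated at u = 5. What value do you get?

57

Evaluate each Lagrange basis at u = 5:
L_0(5) = (4)·(2)/[(-2)·(-4)] = 1
L_1(5) = (6)·(2)/[(2)·(-2)] = -3
L_2(5) = (6)·(4)/[(4)·(2)] = 3
Sum: (-3)·(1) + 1·(-3) + 21·(3) = 57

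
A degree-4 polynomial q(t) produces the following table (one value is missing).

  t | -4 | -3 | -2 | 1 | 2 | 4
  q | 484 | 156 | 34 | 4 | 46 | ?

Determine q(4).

604

The 5 known values determine q uniquely (degree ≤ 4).
L_0(4) = (7)·(6)·(3)·(2)/[(-1)·(-2)·(-5)·(-6)] = 21/5
L_1(4) = (8)·(6)·(3)·(2)/[(1)·(-1)·(-4)·(-5)] = -72/5
L_2(4) = (8)·(7)·(3)·(2)/[(2)·(1)·(-3)·(-4)] = 14
L_3(4) = (8)·(7)·(6)·(2)/[(5)·(4)·(3)·(-1)] = -56/5
L_4(4) = (8)·(7)·(6)·(3)/[(6)·(5)·(4)·(1)] = 42/5
Sum: 484·(21/5) + 156·(-72/5) + 34·(14) + 4·(-56/5) + 46·(42/5) = 604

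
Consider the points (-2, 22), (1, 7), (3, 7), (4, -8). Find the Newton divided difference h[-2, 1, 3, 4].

h[-2,1] = (7 - 22) / (1 - (-2)) = -5
h[1,3] = (7 - 7) / (3 - 1) = 0
h[3,4] = (-8 - 7) / (4 - 3) = -15
h[-2,1,3] = (0 - (-5)) / (3 - (-2)) = 1
h[1,3,4] = (-15 - 0) / (4 - 1) = -5
h[-2,1,3,4] = (-5 - 1) / (4 - (-2)) = -1

-1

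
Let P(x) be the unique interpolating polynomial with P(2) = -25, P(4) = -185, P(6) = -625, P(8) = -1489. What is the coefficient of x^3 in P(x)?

-3

L_0(x) = (x - 4)(x - 6)(x - 8) / [-48] = -(1/48)x^3 + (3/8)x^2 - (13/6)x + 4
L_1(x) = (x - 2)(x - 6)(x - 8) / [16] = (1/16)x^3 - x^2 + (19/4)x - 6
L_2(x) = (x - 2)(x - 4)(x - 8) / [-16] = -(1/16)x^3 + (7/8)x^2 - (7/2)x + 4
L_3(x) = (x - 2)(x - 4)(x - 6) / [48] = (1/48)x^3 - (1/4)x^2 + (11/12)x - 1
P(x) = (-25)·L_0 + (-185)·L_1 + (-625)·L_2 + (-1489)·L_3
Only the coefficient of x^3 is needed; take it from each L_i and combine:
(-25)·(-1/48) + (-185)·(1/16) + (-625)·(-1/16) + (-1489)·(1/48) = -3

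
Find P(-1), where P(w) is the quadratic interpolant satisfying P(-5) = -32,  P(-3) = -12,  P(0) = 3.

0

Using Newton's divided-difference form:
P[-5,-3] = (-12 - (-32)) / (-3 - (-5)) = 10
P[-3,0] = (3 - (-12)) / (0 - (-3)) = 5
P[-5,-3,0] = (5 - 10) / (0 - (-5)) = -1
P(-1) = -32 + 10·(4) + (-1)·(4)·(2) = 0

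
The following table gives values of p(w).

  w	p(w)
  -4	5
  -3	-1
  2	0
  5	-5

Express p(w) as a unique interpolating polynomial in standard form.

Newton's divided differences:
p[-4,-3] = (-1 - 5) / (-3 - (-4)) = -6
p[-3,2] = (0 - (-1)) / (2 - (-3)) = 1/5
p[2,5] = (-5 - 0) / (5 - 2) = -5/3
p[-4,-3,2] = (1/5 - (-6)) / (2 - (-4)) = 31/30
p[-3,2,5] = (-5/3 - 1/5) / (5 - (-3)) = -7/30
p[-4,-3,2,5] = (-7/30 - 31/30) / (5 - (-4)) = -19/135
p(w) = 5 + (-6)·(w + 4) + (31/30)·(w + 4)(w + 3) + (-19/135)·(w + 4)(w + 3)(w - 2)
Expanding: p(w) = -(19/135)w^3 + (89/270)w^2 + (409/270)w - 29/9

p(w) = -(19/135)w^3 + (89/270)w^2 + (409/270)w - 29/9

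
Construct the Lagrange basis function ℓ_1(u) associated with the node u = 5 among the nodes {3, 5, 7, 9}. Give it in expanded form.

ℓ_1(u) = (u - 3)(u - 7)(u - 9) / [(2)·(-2)·(-4)]
       = (u^3 - 19u^2 + 111u - 189) / (16)

ℓ_1(u) = (1/16)u^3 - (19/16)u^2 + (111/16)u - 189/16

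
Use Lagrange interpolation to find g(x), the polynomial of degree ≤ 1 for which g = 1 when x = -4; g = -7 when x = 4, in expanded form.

g(x) = -x - 3

Build the Lagrange basis polynomials:
L_0(x) = (x - 4) / [-8] = -(1/8)x + 1/2
L_1(x) = (x + 4) / [8] = (1/8)x + 1/2
g(x) = 1·L_0 + (-7)·L_1
  1·L_0(x) = -(1/8)x + 1/2
  (-7)·L_1(x) = -(7/8)x - 7/2
Adding term by term: -x - 3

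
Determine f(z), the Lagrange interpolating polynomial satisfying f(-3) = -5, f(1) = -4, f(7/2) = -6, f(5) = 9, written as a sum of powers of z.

f(z) = (93/260)z^3 - (363/520)z^2 - (73/20)z - 1/104

Build the Lagrange basis polynomials:
L_0(z) = (z - 1)(z - 7/2)(z - 5) / [-208] = -(1/208)z^3 + (19/416)z^2 - (1/8)z + 35/416
L_1(z) = (z + 3)(z - 7/2)(z - 5) / [40] = (1/40)z^3 - (11/80)z^2 - (1/5)z + 21/16
L_2(z) = (z + 3)(z - 1)(z - 5) / [-195/8] = -(8/195)z^3 + (8/65)z^2 + (8/15)z - 8/13
L_3(z) = (z + 3)(z - 1)(z - 7/2) / [48] = (1/48)z^3 - (1/32)z^2 - (5/24)z + 7/32
f(z) = (-5)·L_0 + (-4)·L_1 + (-6)·L_2 + 9·L_3
  (-5)·L_0(z) = (5/208)z^3 - (95/416)z^2 + (5/8)z - 175/416
  (-4)·L_1(z) = -(1/10)z^3 + (11/20)z^2 + (4/5)z - 21/4
  (-6)·L_2(z) = (16/65)z^3 - (48/65)z^2 - (16/5)z + 48/13
  9·L_3(z) = (3/16)z^3 - (9/32)z^2 - (15/8)z + 63/32
Adding term by term: (93/260)z^3 - (363/520)z^2 - (73/20)z - 1/104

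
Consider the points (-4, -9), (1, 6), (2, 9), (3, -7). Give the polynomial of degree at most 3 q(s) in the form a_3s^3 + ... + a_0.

q(s) = -(19/14)s^3 - (19/14)s^2 + (116/7)s - 55/7

Newton's divided differences:
q[-4,1] = (6 - (-9)) / (1 - (-4)) = 3
q[1,2] = (9 - 6) / (2 - 1) = 3
q[2,3] = (-7 - 9) / (3 - 2) = -16
q[-4,1,2] = (3 - 3) / (2 - (-4)) = 0
q[1,2,3] = (-16 - 3) / (3 - 1) = -19/2
q[-4,1,2,3] = (-19/2 - 0) / (3 - (-4)) = -19/14
q(s) = -9 + 3·(s + 4) + (-19/14)·(s + 4)(s - 1)(s - 2)
Expanding: q(s) = -(19/14)s^3 - (19/14)s^2 + (116/7)s - 55/7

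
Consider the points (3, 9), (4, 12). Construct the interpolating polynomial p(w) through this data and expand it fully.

Build the Lagrange basis polynomials:
L_0(w) = (w - 4) / [-1] = -w + 4
L_1(w) = (w - 3) / [1] = w - 3
p(w) = 9·L_0 + 12·L_1
  9·L_0(w) = -9w + 36
  12·L_1(w) = 12w - 36
Adding term by term: 3w

p(w) = 3w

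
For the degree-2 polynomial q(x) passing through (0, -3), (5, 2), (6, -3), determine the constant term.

L_0(x) = (x - 5)(x - 6) / [30] = (1/30)x^2 - (11/30)x + 1
L_1(x) = x(x - 6) / [-5] = -(1/5)x^2 + (6/5)x
L_2(x) = x(x - 5) / [6] = (1/6)x^2 - (5/6)x
q(x) = (-3)·L_0 + 2·L_1 + (-3)·L_2
Only the constant term is needed; take it from each L_i and combine:
(-3)·(1) + 2·(0) + (-3)·(0) = -3

-3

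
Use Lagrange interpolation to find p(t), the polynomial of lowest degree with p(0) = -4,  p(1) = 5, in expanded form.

p(t) = 9t - 4

Build the Lagrange basis polynomials:
L_0(t) = (t - 1) / [-1] = -t + 1
L_1(t) = t / [1] = t
p(t) = (-4)·L_0 + 5·L_1
  (-4)·L_0(t) = 4t - 4
  5·L_1(t) = 5t
Adding term by term: 9t - 4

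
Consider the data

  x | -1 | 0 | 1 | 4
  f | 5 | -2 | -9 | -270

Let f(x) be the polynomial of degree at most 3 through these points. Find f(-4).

Using Newton's divided-difference form:
f[-1,0] = (-2 - 5) / (0 - (-1)) = -7
f[0,1] = (-9 - (-2)) / (1 - 0) = -7
f[1,4] = (-270 - (-9)) / (4 - 1) = -87
f[-1,0,1] = (-7 - (-7)) / (1 - (-1)) = 0
f[0,1,4] = (-87 - (-7)) / (4 - 0) = -20
f[-1,0,1,4] = (-20 - 0) / (4 - (-1)) = -4
f(-4) = 5 + (-7)·(-3) + 0·(-3)·(-4) + (-4)·(-3)·(-4)·(-5) = 266

266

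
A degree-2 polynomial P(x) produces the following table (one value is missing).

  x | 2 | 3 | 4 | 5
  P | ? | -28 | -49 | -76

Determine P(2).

The 3 known values determine P uniquely (degree ≤ 2).
Evaluate each Lagrange basis at x = 2:
L_0(2) = (-2)·(-3)/[(-1)·(-2)] = 3
L_1(2) = (-1)·(-3)/[(1)·(-1)] = -3
L_2(2) = (-1)·(-2)/[(2)·(1)] = 1
Sum: (-28)·(3) + (-49)·(-3) + (-76)·(1) = -13

-13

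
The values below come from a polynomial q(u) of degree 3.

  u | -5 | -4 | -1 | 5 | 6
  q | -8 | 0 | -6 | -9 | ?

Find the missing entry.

The 4 known values determine q uniquely (degree ≤ 3).
Evaluate each Lagrange basis at u = 6:
L_0(6) = (10)·(7)·(1)/[(-1)·(-4)·(-10)] = -7/4
L_1(6) = (11)·(7)·(1)/[(1)·(-3)·(-9)] = 77/27
L_2(6) = (11)·(10)·(1)/[(4)·(3)·(-6)] = -55/36
L_3(6) = (11)·(10)·(7)/[(10)·(9)·(6)] = 77/54
Sum: (-8)·(-7/4) + 0 + (-6)·(-55/36) + (-9)·(77/54) = 31/3

31/3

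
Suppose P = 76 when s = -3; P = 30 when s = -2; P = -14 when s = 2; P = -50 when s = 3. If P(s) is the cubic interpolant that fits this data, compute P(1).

Evaluate each Lagrange basis at s = 1:
L_0(1) = (3)·(-1)·(-2)/[(-1)·(-5)·(-6)] = -1/5
L_1(1) = (4)·(-1)·(-2)/[(1)·(-4)·(-5)] = 2/5
L_2(1) = (4)·(3)·(-2)/[(5)·(4)·(-1)] = 6/5
L_3(1) = (4)·(3)·(-1)/[(6)·(5)·(1)] = -2/5
Sum: 76·(-1/5) + 30·(2/5) + (-14)·(6/5) + (-50)·(-2/5) = 0

0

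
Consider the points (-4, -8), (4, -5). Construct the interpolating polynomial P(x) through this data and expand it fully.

L_0(x) = (x - 4) / [-8] = -(1/8)x + 1/2
L_1(x) = (x + 4) / [8] = (1/8)x + 1/2
P(x) = (-8)·L_0 + (-5)·L_1
  (-8)·L_0(x) = x - 4
  (-5)·L_1(x) = -(5/8)x - 5/2
Adding term by term: (3/8)x - 13/2

P(x) = (3/8)x - 13/2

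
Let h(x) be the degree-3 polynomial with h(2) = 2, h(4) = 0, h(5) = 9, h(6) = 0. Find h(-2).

Evaluate each Lagrange basis at x = -2:
L_0(-2) = (-6)·(-7)·(-8)/[(-2)·(-3)·(-4)] = 14
L_1(-2) = (-4)·(-7)·(-8)/[(2)·(-1)·(-2)] = -56
L_2(-2) = (-4)·(-6)·(-8)/[(3)·(1)·(-1)] = 64
L_3(-2) = (-4)·(-6)·(-7)/[(4)·(2)·(1)] = -21
Sum: 2·(14) + 0 + 9·(64) + 0 = 604

604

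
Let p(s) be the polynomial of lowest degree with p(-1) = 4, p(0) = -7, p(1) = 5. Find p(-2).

Evaluate each Lagrange basis at s = -2:
L_0(-2) = (-2)·(-3)/[(-1)·(-2)] = 3
L_1(-2) = (-1)·(-3)/[(1)·(-1)] = -3
L_2(-2) = (-1)·(-2)/[(2)·(1)] = 1
Sum: 4·(3) + (-7)·(-3) + 5·(1) = 38

38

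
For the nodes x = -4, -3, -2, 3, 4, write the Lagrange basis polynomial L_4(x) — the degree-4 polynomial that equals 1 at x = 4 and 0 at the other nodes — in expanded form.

L_4(x) = (x + 4)(x + 3)(x + 2)(x - 3) / [(8)·(7)·(6)·(1)]
       = (x^4 + 6x^3 - x^2 - 54x - 72) / (336)

L_4(x) = (1/336)x^4 + (1/56)x^3 - (1/336)x^2 - (9/56)x - 3/14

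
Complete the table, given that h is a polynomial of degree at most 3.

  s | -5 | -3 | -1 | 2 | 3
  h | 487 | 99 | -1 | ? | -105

-31

The 4 known values determine h uniquely (degree ≤ 3).
L_0(2) = (5)·(3)·(-1)/[(-2)·(-4)·(-8)] = 15/64
L_1(2) = (7)·(3)·(-1)/[(2)·(-2)·(-6)] = -7/8
L_2(2) = (7)·(5)·(-1)/[(4)·(2)·(-4)] = 35/32
L_3(2) = (7)·(5)·(3)/[(8)·(6)·(4)] = 35/64
Sum: 487·(15/64) + 99·(-7/8) + (-1)·(35/32) + (-105)·(35/64) = -31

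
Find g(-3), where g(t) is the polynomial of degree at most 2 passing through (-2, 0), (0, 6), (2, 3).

-51/8

L_0(-3) = (-3)·(-5)/[(-2)·(-4)] = 15/8
L_1(-3) = (-1)·(-5)/[(2)·(-2)] = -5/4
L_2(-3) = (-1)·(-3)/[(4)·(2)] = 3/8
Sum: 0 + 6·(-5/4) + 3·(3/8) = -51/8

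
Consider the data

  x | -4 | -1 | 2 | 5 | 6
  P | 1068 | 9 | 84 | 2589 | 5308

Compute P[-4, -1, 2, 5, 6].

P[-4,-1] = (9 - 1068) / (-1 - (-4)) = -353
P[-1,2] = (84 - 9) / (2 - (-1)) = 25
P[2,5] = (2589 - 84) / (5 - 2) = 835
P[5,6] = (5308 - 2589) / (6 - 5) = 2719
P[-4,-1,2] = (25 - (-353)) / (2 - (-4)) = 63
P[-1,2,5] = (835 - 25) / (5 - (-1)) = 135
P[2,5,6] = (2719 - 835) / (6 - 2) = 471
P[-4,-1,2,5] = (135 - 63) / (5 - (-4)) = 8
P[-1,2,5,6] = (471 - 135) / (6 - (-1)) = 48
P[-4,-1,2,5,6] = (48 - 8) / (6 - (-4)) = 4

4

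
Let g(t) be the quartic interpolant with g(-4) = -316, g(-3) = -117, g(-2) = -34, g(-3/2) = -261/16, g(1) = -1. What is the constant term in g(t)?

L_0(t) = (t + 3)(t + 2)(t + 3/2)(t - 1) / [25] = (1/25)t^4 + (11/50)t^3 + (7/25)t^2 - (9/50)t - 9/25
L_1(t) = (t + 4)(t + 2)(t + 3/2)(t - 1) / [-6] = -(1/6)t^4 - (13/12)t^3 - (19/12)t^2 + (5/6)t + 2
L_2(t) = (t + 4)(t + 3)(t + 3/2)(t - 1) / [3] = (1/3)t^4 + (5/2)t^3 + (14/3)t^2 - (3/2)t - 6
L_3(t) = (t + 4)(t + 3)(t + 2)(t - 1) / [-75/16] = -(16/75)t^4 - (128/75)t^3 - (272/75)t^2 + (32/75)t + 128/25
L_4(t) = (t + 4)(t + 3)(t + 2)(t + 3/2) / [150] = (1/150)t^4 + (7/100)t^3 + (79/300)t^2 + (21/50)t + 6/25
g(t) = (-316)·L_0 + (-117)·L_1 + (-34)·L_2 + (-261/16)·L_3 + (-1)·L_4
Only the constant term is needed; take it from each L_i and combine:
(-316)·(-9/25) + (-117)·(2) + (-34)·(-6) + (-261/16)·(128/25) + (-1)·(6/25) = 0

0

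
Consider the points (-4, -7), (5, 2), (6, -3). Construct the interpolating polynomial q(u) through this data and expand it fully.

q(u) = -(3/5)u^2 + (8/5)u + 9

Build the Lagrange basis polynomials:
L_0(u) = (u - 5)(u - 6) / [90] = (1/90)u^2 - (11/90)u + 1/3
L_1(u) = (u + 4)(u - 6) / [-9] = -(1/9)u^2 + (2/9)u + 8/3
L_2(u) = (u + 4)(u - 5) / [10] = (1/10)u^2 - (1/10)u - 2
q(u) = (-7)·L_0 + 2·L_1 + (-3)·L_2
  (-7)·L_0(u) = -(7/90)u^2 + (77/90)u - 7/3
  2·L_1(u) = -(2/9)u^2 + (4/9)u + 16/3
  (-3)·L_2(u) = -(3/10)u^2 + (3/10)u + 6
Adding term by term: -(3/5)u^2 + (8/5)u + 9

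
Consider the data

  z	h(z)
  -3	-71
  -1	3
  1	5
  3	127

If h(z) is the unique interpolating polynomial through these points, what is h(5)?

561

Evaluate each Lagrange basis at z = 5:
L_0(5) = (6)·(4)·(2)/[(-2)·(-4)·(-6)] = -1
L_1(5) = (8)·(4)·(2)/[(2)·(-2)·(-4)] = 4
L_2(5) = (8)·(6)·(2)/[(4)·(2)·(-2)] = -6
L_3(5) = (8)·(6)·(4)/[(6)·(4)·(2)] = 4
Sum: (-71)·(-1) + 3·(4) + 5·(-6) + 127·(4) = 561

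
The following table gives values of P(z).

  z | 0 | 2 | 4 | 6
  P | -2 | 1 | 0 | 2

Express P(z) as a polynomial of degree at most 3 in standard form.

P(z) = (7/48)z^3 - (11/8)z^2 + (11/3)z - 2

Build the Lagrange basis polynomials:
L_0(z) = (z - 2)(z - 4)(z - 6) / [-48] = -(1/48)z^3 + (1/4)z^2 - (11/12)z + 1
L_1(z) = z(z - 4)(z - 6) / [16] = (1/16)z^3 - (5/8)z^2 + (3/2)z
L_2(z) = z(z - 2)(z - 6) / [-16] = -(1/16)z^3 + (1/2)z^2 - (3/4)z
L_3(z) = z(z - 2)(z - 4) / [48] = (1/48)z^3 - (1/8)z^2 + (1/6)z
P(z) = (-2)·L_0 + 1·L_1 + 0·L_2 + 2·L_3
  (-2)·L_0(z) = (1/24)z^3 - (1/2)z^2 + (11/6)z - 2
  1·L_1(z) = (1/16)z^3 - (5/8)z^2 + (3/2)z
  0·L_2(z) = 0
  2·L_3(z) = (1/24)z^3 - (1/4)z^2 + (1/3)z
Adding term by term: (7/48)z^3 - (11/8)z^2 + (11/3)z - 2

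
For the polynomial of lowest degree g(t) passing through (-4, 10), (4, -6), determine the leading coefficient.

The leading coefficient equals the top divided difference g[-4,4].
g[-4,4] = (-6 - 10) / (4 - (-4)) = -2

-2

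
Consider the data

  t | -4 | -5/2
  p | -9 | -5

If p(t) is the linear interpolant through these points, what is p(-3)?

-19/3

Evaluate each Lagrange basis at t = -3:
L_0(-3) = (-1/2)/[(-3/2)] = 1/3
L_1(-3) = (1)/[(3/2)] = 2/3
Sum: (-9)·(1/3) + (-5)·(2/3) = -19/3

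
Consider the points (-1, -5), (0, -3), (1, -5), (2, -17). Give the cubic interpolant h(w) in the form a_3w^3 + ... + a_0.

h(w) = -w^3 - 2w^2 + w - 3

Build the Lagrange basis polynomials:
L_0(w) = w(w - 1)(w - 2) / [-6] = -(1/6)w^3 + (1/2)w^2 - (1/3)w
L_1(w) = (w + 1)(w - 1)(w - 2) / [2] = (1/2)w^3 - w^2 - (1/2)w + 1
L_2(w) = (w + 1)w(w - 2) / [-2] = -(1/2)w^3 + (1/2)w^2 + w
L_3(w) = (w + 1)w(w - 1) / [6] = (1/6)w^3 - (1/6)w
h(w) = (-5)·L_0 + (-3)·L_1 + (-5)·L_2 + (-17)·L_3
  (-5)·L_0(w) = (5/6)w^3 - (5/2)w^2 + (5/3)w
  (-3)·L_1(w) = -(3/2)w^3 + 3w^2 + (3/2)w - 3
  (-5)·L_2(w) = (5/2)w^3 - (5/2)w^2 - 5w
  (-17)·L_3(w) = -(17/6)w^3 + (17/6)w
Adding term by term: -w^3 - 2w^2 + w - 3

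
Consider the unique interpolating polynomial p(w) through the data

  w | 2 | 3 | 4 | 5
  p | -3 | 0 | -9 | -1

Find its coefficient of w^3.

29/6

The leading coefficient equals the top divided difference p[2,3,4,5].
p[2,3] = (0 - (-3)) / (3 - 2) = 3
p[3,4] = (-9 - 0) / (4 - 3) = -9
p[4,5] = (-1 - (-9)) / (5 - 4) = 8
p[2,3,4] = (-9 - 3) / (4 - 2) = -6
p[3,4,5] = (8 - (-9)) / (5 - 3) = 17/2
p[2,3,4,5] = (17/2 - (-6)) / (5 - 2) = 29/6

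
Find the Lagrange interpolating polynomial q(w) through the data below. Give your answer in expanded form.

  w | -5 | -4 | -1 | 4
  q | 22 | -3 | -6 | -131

L_0(w) = (w + 4)(w + 1)(w - 4) / [-36] = -(1/36)w^3 - (1/36)w^2 + (4/9)w + 4/9
L_1(w) = (w + 5)(w + 1)(w - 4) / [24] = (1/24)w^3 + (1/12)w^2 - (19/24)w - 5/6
L_2(w) = (w + 5)(w + 4)(w - 4) / [-60] = -(1/60)w^3 - (1/12)w^2 + (4/15)w + 4/3
L_3(w) = (w + 5)(w + 4)(w + 1) / [360] = (1/360)w^3 + (1/36)w^2 + (29/360)w + 1/18
q(w) = 22·L_0 + (-3)·L_1 + (-6)·L_2 + (-131)·L_3
  22·L_0(w) = -(11/18)w^3 - (11/18)w^2 + (88/9)w + 88/9
  (-3)·L_1(w) = -(1/8)w^3 - (1/4)w^2 + (19/8)w + 5/2
  (-6)·L_2(w) = (1/10)w^3 + (1/2)w^2 - (8/5)w - 8
  (-131)·L_3(w) = -(131/360)w^3 - (131/36)w^2 - (3799/360)w - 131/18
Adding term by term: -w^3 - 4w^2 - 3

q(w) = -w^3 - 4w^2 - 3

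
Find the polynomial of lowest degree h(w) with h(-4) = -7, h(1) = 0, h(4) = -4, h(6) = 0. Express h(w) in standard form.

h(w) = (121/1200)w^3 - (177/400)w^2 - (743/600)w + 79/50

L_0(w) = (w - 1)(w - 4)(w - 6) / [-400] = -(1/400)w^3 + (11/400)w^2 - (17/200)w + 3/50
L_1(w) = (w + 4)(w - 4)(w - 6) / [75] = (1/75)w^3 - (2/25)w^2 - (16/75)w + 32/25
L_2(w) = (w + 4)(w - 1)(w - 6) / [-48] = -(1/48)w^3 + (1/16)w^2 + (11/24)w - 1/2
L_3(w) = (w + 4)(w - 1)(w - 4) / [100] = (1/100)w^3 - (1/100)w^2 - (4/25)w + 4/25
h(w) = (-7)·L_0 + 0·L_1 + (-4)·L_2 + 0·L_3
  (-7)·L_0(w) = (7/400)w^3 - (77/400)w^2 + (119/200)w - 21/50
  0·L_1(w) = 0
  (-4)·L_2(w) = (1/12)w^3 - (1/4)w^2 - (11/6)w + 2
  0·L_3(w) = 0
Adding term by term: (121/1200)w^3 - (177/400)w^2 - (743/600)w + 79/50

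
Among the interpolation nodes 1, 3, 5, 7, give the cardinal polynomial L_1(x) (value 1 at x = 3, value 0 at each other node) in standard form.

L_1(x) = (x - 1)(x - 5)(x - 7) / [(2)·(-2)·(-4)]
       = (x^3 - 13x^2 + 47x - 35) / (16)

L_1(x) = (1/16)x^3 - (13/16)x^2 + (47/16)x - 35/16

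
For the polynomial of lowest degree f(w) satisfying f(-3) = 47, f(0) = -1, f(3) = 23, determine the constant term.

-1

Build the Lagrange basis polynomials:
L_0(w) = w(w - 3) / [18] = (1/18)w^2 - (1/6)w
L_1(w) = (w + 3)(w - 3) / [-9] = -(1/9)w^2 + 1
L_2(w) = (w + 3)w / [18] = (1/18)w^2 + (1/6)w
f(w) = 47·L_0 + (-1)·L_1 + 23·L_2
Only the constant term is needed; take it from each L_i and combine:
47·(0) + (-1)·(1) + 23·(0) = -1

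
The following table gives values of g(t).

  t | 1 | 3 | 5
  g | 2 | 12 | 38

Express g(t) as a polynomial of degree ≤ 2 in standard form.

g(t) = 2t^2 - 3t + 3

Newton's divided differences:
g[1,3] = (12 - 2) / (3 - 1) = 5
g[3,5] = (38 - 12) / (5 - 3) = 13
g[1,3,5] = (13 - 5) / (5 - 1) = 2
g(t) = 2 + 5·(t - 1) + 2·(t - 1)(t - 3)
Expanding: g(t) = 2t^2 - 3t + 3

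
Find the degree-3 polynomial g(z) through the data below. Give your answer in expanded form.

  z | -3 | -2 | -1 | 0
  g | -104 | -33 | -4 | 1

g(z) = 3z^3 - 3z^2 - z + 1

Build the Lagrange basis polynomials:
L_0(z) = (z + 2)(z + 1)z / [-6] = -(1/6)z^3 - (1/2)z^2 - (1/3)z
L_1(z) = (z + 3)(z + 1)z / [2] = (1/2)z^3 + 2z^2 + (3/2)z
L_2(z) = (z + 3)(z + 2)z / [-2] = -(1/2)z^3 - (5/2)z^2 - 3z
L_3(z) = (z + 3)(z + 2)(z + 1) / [6] = (1/6)z^3 + z^2 + (11/6)z + 1
g(z) = (-104)·L_0 + (-33)·L_1 + (-4)·L_2 + 1·L_3
  (-104)·L_0(z) = (52/3)z^3 + 52z^2 + (104/3)z
  (-33)·L_1(z) = -(33/2)z^3 - 66z^2 - (99/2)z
  (-4)·L_2(z) = 2z^3 + 10z^2 + 12z
  1·L_3(z) = (1/6)z^3 + z^2 + (11/6)z + 1
Adding term by term: 3z^3 - 3z^2 - z + 1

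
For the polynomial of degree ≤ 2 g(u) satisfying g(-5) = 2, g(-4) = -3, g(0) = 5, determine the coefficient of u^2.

7/5

L_0(u) = (u + 4)u / [5] = (1/5)u^2 + (4/5)u
L_1(u) = (u + 5)u / [-4] = -(1/4)u^2 - (5/4)u
L_2(u) = (u + 5)(u + 4) / [20] = (1/20)u^2 + (9/20)u + 1
g(u) = 2·L_0 + (-3)·L_1 + 5·L_2
Only the coefficient of u^2 is needed; take it from each L_i and combine:
2·(1/5) + (-3)·(-1/4) + 5·(1/20) = 7/5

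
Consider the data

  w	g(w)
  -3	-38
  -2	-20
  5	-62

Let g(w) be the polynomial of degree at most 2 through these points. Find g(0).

-2

L_0(0) = (2)·(-5)/[(-1)·(-8)] = -5/4
L_1(0) = (3)·(-5)/[(1)·(-7)] = 15/7
L_2(0) = (3)·(2)/[(8)·(7)] = 3/28
Sum: (-38)·(-5/4) + (-20)·(15/7) + (-62)·(3/28) = -2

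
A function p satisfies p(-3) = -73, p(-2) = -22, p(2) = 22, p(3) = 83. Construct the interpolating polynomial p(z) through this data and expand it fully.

p(z) = 3z^3 + z^2 - z - 4

Newton's divided differences:
p[-3,-2] = (-22 - (-73)) / (-2 - (-3)) = 51
p[-2,2] = (22 - (-22)) / (2 - (-2)) = 11
p[2,3] = (83 - 22) / (3 - 2) = 61
p[-3,-2,2] = (11 - 51) / (2 - (-3)) = -8
p[-2,2,3] = (61 - 11) / (3 - (-2)) = 10
p[-3,-2,2,3] = (10 - (-8)) / (3 - (-3)) = 3
p(z) = -73 + 51·(z + 3) + (-8)·(z + 3)(z + 2) + 3·(z + 3)(z + 2)(z - 2)
Expanding: p(z) = 3z^3 + z^2 - z - 4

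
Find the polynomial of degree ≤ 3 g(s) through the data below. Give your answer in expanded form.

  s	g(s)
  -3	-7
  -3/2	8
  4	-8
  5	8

g(s) = (183/308)s^3 - (953/616)s^2 - (3893/616)s + 617/154

Newton's divided differences:
g[-3,-3/2] = (8 - (-7)) / (-3/2 - (-3)) = 10
g[-3/2,4] = (-8 - 8) / (4 - (-3/2)) = -32/11
g[4,5] = (8 - (-8)) / (5 - 4) = 16
g[-3,-3/2,4] = (-32/11 - 10) / (4 - (-3)) = -142/77
g[-3/2,4,5] = (16 - (-32/11)) / (5 - (-3/2)) = 32/11
g[-3,-3/2,4,5] = (32/11 - (-142/77)) / (5 - (-3)) = 183/308
g(s) = -7 + 10·(s + 3) + (-142/77)·(s + 3)(s + 3/2) + (183/308)·(s + 3)(s + 3/2)(s - 4)
Expanding: g(s) = (183/308)s^3 - (953/616)s^2 - (3893/616)s + 617/154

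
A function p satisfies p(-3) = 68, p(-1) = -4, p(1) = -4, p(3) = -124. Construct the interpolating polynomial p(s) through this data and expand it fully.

Newton's divided differences:
p[-3,-1] = (-4 - 68) / (-1 - (-3)) = -36
p[-1,1] = (-4 - (-4)) / (1 - (-1)) = 0
p[1,3] = (-124 - (-4)) / (3 - 1) = -60
p[-3,-1,1] = (0 - (-36)) / (1 - (-3)) = 9
p[-1,1,3] = (-60 - 0) / (3 - (-1)) = -15
p[-3,-1,1,3] = (-15 - 9) / (3 - (-3)) = -4
p(s) = 68 + (-36)·(s + 3) + 9·(s + 3)(s + 1) + (-4)·(s + 3)(s + 1)(s - 1)
Expanding: p(s) = -4s^3 - 3s^2 + 4s - 1

p(s) = -4s^3 - 3s^2 + 4s - 1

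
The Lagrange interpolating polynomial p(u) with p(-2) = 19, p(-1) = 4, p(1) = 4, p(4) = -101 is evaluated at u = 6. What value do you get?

-381

Evaluate each Lagrange basis at u = 6:
L_0(6) = (7)·(5)·(2)/[(-1)·(-3)·(-6)] = -35/9
L_1(6) = (8)·(5)·(2)/[(1)·(-2)·(-5)] = 8
L_2(6) = (8)·(7)·(2)/[(3)·(2)·(-3)] = -56/9
L_3(6) = (8)·(7)·(5)/[(6)·(5)·(3)] = 28/9
Sum: 19·(-35/9) + 4·(8) + 4·(-56/9) + (-101)·(28/9) = -381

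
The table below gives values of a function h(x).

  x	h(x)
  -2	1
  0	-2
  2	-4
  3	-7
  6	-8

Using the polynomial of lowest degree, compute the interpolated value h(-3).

305/32

Using Newton's divided-difference form:
h[-2,0] = (-2 - 1) / (0 - (-2)) = -3/2
h[0,2] = (-4 - (-2)) / (2 - 0) = -1
h[2,3] = (-7 - (-4)) / (3 - 2) = -3
h[3,6] = (-8 - (-7)) / (6 - 3) = -1/3
h[-2,0,2] = (-1 - (-3/2)) / (2 - (-2)) = 1/8
h[0,2,3] = (-3 - (-1)) / (3 - 0) = -2/3
h[2,3,6] = (-1/3 - (-3)) / (6 - 2) = 2/3
h[-2,0,2,3] = (-2/3 - 1/8) / (3 - (-2)) = -19/120
h[0,2,3,6] = (2/3 - (-2/3)) / (6 - 0) = 2/9
h[-2,0,2,3,6] = (2/9 - (-19/120)) / (6 - (-2)) = 137/2880
h(-3) = 1 + (-3/2)·(-1) + (1/8)·(-1)·(-3) + (-19/120)·(-1)·(-3)·(-5) + (137/2880)·(-1)·(-3)·(-5)·(-6) = 305/32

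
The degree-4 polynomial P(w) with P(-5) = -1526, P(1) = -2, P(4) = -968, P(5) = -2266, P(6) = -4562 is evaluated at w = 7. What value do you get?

Using Newton's divided-difference form:
P[-5,1] = (-2 - (-1526)) / (1 - (-5)) = 254
P[1,4] = (-968 - (-2)) / (4 - 1) = -322
P[4,5] = (-2266 - (-968)) / (5 - 4) = -1298
P[5,6] = (-4562 - (-2266)) / (6 - 5) = -2296
P[-5,1,4] = (-322 - 254) / (4 - (-5)) = -64
P[1,4,5] = (-1298 - (-322)) / (5 - 1) = -244
P[4,5,6] = (-2296 - (-1298)) / (6 - 4) = -499
P[-5,1,4,5] = (-244 - (-64)) / (5 - (-5)) = -18
P[1,4,5,6] = (-499 - (-244)) / (6 - 1) = -51
P[-5,1,4,5,6] = (-51 - (-18)) / (6 - (-5)) = -3
P(7) = -1526 + 254·(12) + (-64)·(12)·(6) + (-18)·(12)·(6)·(3) + (-3)·(12)·(6)·(3)·(2) = -8270

-8270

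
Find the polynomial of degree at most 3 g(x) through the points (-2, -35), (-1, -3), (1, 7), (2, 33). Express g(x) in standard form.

g(x) = 4x^3 - x^2 + x + 3

Newton's divided differences:
g[-2,-1] = (-3 - (-35)) / (-1 - (-2)) = 32
g[-1,1] = (7 - (-3)) / (1 - (-1)) = 5
g[1,2] = (33 - 7) / (2 - 1) = 26
g[-2,-1,1] = (5 - 32) / (1 - (-2)) = -9
g[-1,1,2] = (26 - 5) / (2 - (-1)) = 7
g[-2,-1,1,2] = (7 - (-9)) / (2 - (-2)) = 4
g(x) = -35 + 32·(x + 2) + (-9)·(x + 2)(x + 1) + 4·(x + 2)(x + 1)(x - 1)
Expanding: g(x) = 4x^3 - x^2 + x + 3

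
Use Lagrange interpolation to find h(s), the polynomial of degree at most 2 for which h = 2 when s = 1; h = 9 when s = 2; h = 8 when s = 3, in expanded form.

Build the Lagrange basis polynomials:
L_0(s) = (s - 2)(s - 3) / [2] = (1/2)s^2 - (5/2)s + 3
L_1(s) = (s - 1)(s - 3) / [-1] = -s^2 + 4s - 3
L_2(s) = (s - 1)(s - 2) / [2] = (1/2)s^2 - (3/2)s + 1
h(s) = 2·L_0 + 9·L_1 + 8·L_2
  2·L_0(s) = s^2 - 5s + 6
  9·L_1(s) = -9s^2 + 36s - 27
  8·L_2(s) = 4s^2 - 12s + 8
Adding term by term: -4s^2 + 19s - 13

h(s) = -4s^2 + 19s - 13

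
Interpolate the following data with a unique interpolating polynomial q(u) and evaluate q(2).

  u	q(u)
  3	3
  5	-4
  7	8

Evaluate each Lagrange basis at u = 2:
L_0(2) = (-3)·(-5)/[(-2)·(-4)] = 15/8
L_1(2) = (-1)·(-5)/[(2)·(-2)] = -5/4
L_2(2) = (-1)·(-3)/[(4)·(2)] = 3/8
Sum: 3·(15/8) + (-4)·(-5/4) + 8·(3/8) = 109/8

109/8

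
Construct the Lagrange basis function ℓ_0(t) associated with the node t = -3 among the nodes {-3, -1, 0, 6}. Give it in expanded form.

ℓ_0(t) = (t + 1)t(t - 6) / [(-2)·(-3)·(-9)]
       = (t^3 - 5t^2 - 6t) / (-54)

ℓ_0(t) = -(1/54)t^3 + (5/54)t^2 + (1/9)t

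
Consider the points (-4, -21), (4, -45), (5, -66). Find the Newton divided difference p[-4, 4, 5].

-2

p[-4,4] = (-45 - (-21)) / (4 - (-4)) = -3
p[4,5] = (-66 - (-45)) / (5 - 4) = -21
p[-4,4,5] = (-21 - (-3)) / (5 - (-4)) = -2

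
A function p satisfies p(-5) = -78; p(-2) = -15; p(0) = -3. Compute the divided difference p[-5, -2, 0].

-3

p[-5,-2] = (-15 - (-78)) / (-2 - (-5)) = 21
p[-2,0] = (-3 - (-15)) / (0 - (-2)) = 6
p[-5,-2,0] = (6 - 21) / (0 - (-5)) = -3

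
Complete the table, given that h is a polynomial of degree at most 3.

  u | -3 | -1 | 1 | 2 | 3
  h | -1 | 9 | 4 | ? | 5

The 4 known values determine h uniquely (degree ≤ 3).
L_0(2) = (3)·(1)·(-1)/[(-2)·(-4)·(-6)] = 1/16
L_1(2) = (5)·(1)·(-1)/[(2)·(-2)·(-4)] = -5/16
L_2(2) = (5)·(3)·(-1)/[(4)·(2)·(-2)] = 15/16
L_3(2) = (5)·(3)·(1)/[(6)·(4)·(2)] = 5/16
Sum: (-1)·(1/16) + 9·(-5/16) + 4·(15/16) + 5·(5/16) = 39/16

39/16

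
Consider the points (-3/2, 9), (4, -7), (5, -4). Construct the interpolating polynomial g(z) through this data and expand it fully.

g(z) = (10/11)z^2 - (57/11)z - 9/11

Build the Lagrange basis polynomials:
L_0(z) = (z - 4)(z - 5) / [143/4] = (4/143)z^2 - (36/143)z + 80/143
L_1(z) = (z + 3/2)(z - 5) / [-11/2] = -(2/11)z^2 + (7/11)z + 15/11
L_2(z) = (z + 3/2)(z - 4) / [13/2] = (2/13)z^2 - (5/13)z - 12/13
g(z) = 9·L_0 + (-7)·L_1 + (-4)·L_2
  9·L_0(z) = (36/143)z^2 - (324/143)z + 720/143
  (-7)·L_1(z) = (14/11)z^2 - (49/11)z - 105/11
  (-4)·L_2(z) = -(8/13)z^2 + (20/13)z + 48/13
Adding term by term: (10/11)z^2 - (57/11)z - 9/11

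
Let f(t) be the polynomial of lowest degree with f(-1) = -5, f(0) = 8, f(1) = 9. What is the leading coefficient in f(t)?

-6

The leading coefficient equals the top divided difference f[-1,0,1].
f[-1,0] = (8 - (-5)) / (0 - (-1)) = 13
f[0,1] = (9 - 8) / (1 - 0) = 1
f[-1,0,1] = (1 - 13) / (1 - (-1)) = -6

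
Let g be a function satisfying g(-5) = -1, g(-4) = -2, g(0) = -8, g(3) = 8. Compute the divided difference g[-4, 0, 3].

41/42

g[-4,0] = (-8 - (-2)) / (0 - (-4)) = -3/2
g[0,3] = (8 - (-8)) / (3 - 0) = 16/3
g[-4,0,3] = (16/3 - (-3/2)) / (3 - (-4)) = 41/42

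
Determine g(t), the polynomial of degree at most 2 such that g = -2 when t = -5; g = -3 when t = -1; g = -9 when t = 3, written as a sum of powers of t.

g(t) = -(5/32)t^2 - (19/16)t - 129/32

Newton's divided differences:
g[-5,-1] = (-3 - (-2)) / (-1 - (-5)) = -1/4
g[-1,3] = (-9 - (-3)) / (3 - (-1)) = -3/2
g[-5,-1,3] = (-3/2 - (-1/4)) / (3 - (-5)) = -5/32
g(t) = -2 + (-1/4)·(t + 5) + (-5/32)·(t + 5)(t + 1)
Expanding: g(t) = -(5/32)t^2 - (19/16)t - 129/32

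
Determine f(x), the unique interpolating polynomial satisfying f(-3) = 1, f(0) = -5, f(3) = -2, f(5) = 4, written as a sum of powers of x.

L_0(x) = x(x - 3)(x - 5) / [-144] = -(1/144)x^3 + (1/18)x^2 - (5/48)x
L_1(x) = (x + 3)(x - 3)(x - 5) / [45] = (1/45)x^3 - (1/9)x^2 - (1/5)x + 1
L_2(x) = (x + 3)x(x - 5) / [-36] = -(1/36)x^3 + (1/18)x^2 + (5/12)x
L_3(x) = (x + 3)x(x - 3) / [80] = (1/80)x^3 - (9/80)x
f(x) = 1·L_0 + (-5)·L_1 + (-2)·L_2 + 4·L_3
  1·L_0(x) = -(1/144)x^3 + (1/18)x^2 - (5/48)x
  (-5)·L_1(x) = -(1/9)x^3 + (5/9)x^2 + x - 5
  (-2)·L_2(x) = (1/18)x^3 - (1/9)x^2 - (5/6)x
  4·L_3(x) = (1/20)x^3 - (9/20)x
Adding term by term: -(1/80)x^3 + (1/2)x^2 - (31/80)x - 5

f(x) = -(1/80)x^3 + (1/2)x^2 - (31/80)x - 5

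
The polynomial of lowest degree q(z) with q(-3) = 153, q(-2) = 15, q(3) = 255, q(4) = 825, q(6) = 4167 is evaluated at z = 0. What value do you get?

-3

Using Newton's divided-difference form:
q[-3,-2] = (15 - 153) / (-2 - (-3)) = -138
q[-2,3] = (255 - 15) / (3 - (-2)) = 48
q[3,4] = (825 - 255) / (4 - 3) = 570
q[4,6] = (4167 - 825) / (6 - 4) = 1671
q[-3,-2,3] = (48 - (-138)) / (3 - (-3)) = 31
q[-2,3,4] = (570 - 48) / (4 - (-2)) = 87
q[3,4,6] = (1671 - 570) / (6 - 3) = 367
q[-3,-2,3,4] = (87 - 31) / (4 - (-3)) = 8
q[-2,3,4,6] = (367 - 87) / (6 - (-2)) = 35
q[-3,-2,3,4,6] = (35 - 8) / (6 - (-3)) = 3
q(0) = 153 + (-138)·(3) + 31·(3)·(2) + 8·(3)·(2)·(-3) + 3·(3)·(2)·(-3)·(-4) = -3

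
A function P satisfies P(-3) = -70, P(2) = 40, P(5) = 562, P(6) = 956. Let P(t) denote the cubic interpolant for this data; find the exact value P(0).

2

Using Newton's divided-difference form:
P[-3,2] = (40 - (-70)) / (2 - (-3)) = 22
P[2,5] = (562 - 40) / (5 - 2) = 174
P[5,6] = (956 - 562) / (6 - 5) = 394
P[-3,2,5] = (174 - 22) / (5 - (-3)) = 19
P[2,5,6] = (394 - 174) / (6 - 2) = 55
P[-3,2,5,6] = (55 - 19) / (6 - (-3)) = 4
P(0) = -70 + 22·(3) + 19·(3)·(-2) + 4·(3)·(-2)·(-5) = 2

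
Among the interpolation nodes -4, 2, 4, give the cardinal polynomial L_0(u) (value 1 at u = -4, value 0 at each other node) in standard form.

L_0(u) = (u - 2)(u - 4) / [(-6)·(-8)]
       = (u^2 - 6u + 8) / (48)

L_0(u) = (1/48)u^2 - (1/8)u + 1/6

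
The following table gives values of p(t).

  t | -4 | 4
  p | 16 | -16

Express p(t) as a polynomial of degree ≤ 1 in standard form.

p(t) = -4t

L_0(t) = (t - 4) / [-8] = -(1/8)t + 1/2
L_1(t) = (t + 4) / [8] = (1/8)t + 1/2
p(t) = 16·L_0 + (-16)·L_1
  16·L_0(t) = -2t + 8
  (-16)·L_1(t) = -2t - 8
Adding term by term: -4t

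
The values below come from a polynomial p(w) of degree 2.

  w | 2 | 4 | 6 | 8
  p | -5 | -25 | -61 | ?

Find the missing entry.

-113

The 3 known values determine p uniquely (degree ≤ 2).
L_0(8) = (4)·(2)/[(-2)·(-4)] = 1
L_1(8) = (6)·(2)/[(2)·(-2)] = -3
L_2(8) = (6)·(4)/[(4)·(2)] = 3
Sum: (-5)·(1) + (-25)·(-3) + (-61)·(3) = -113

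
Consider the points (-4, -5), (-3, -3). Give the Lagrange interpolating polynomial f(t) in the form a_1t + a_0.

f(t) = 2t + 3

L_0(t) = (t + 3) / [-1] = -t - 3
L_1(t) = (t + 4) / [1] = t + 4
f(t) = (-5)·L_0 + (-3)·L_1
  (-5)·L_0(t) = 5t + 15
  (-3)·L_1(t) = -3t - 12
Adding term by term: 2t + 3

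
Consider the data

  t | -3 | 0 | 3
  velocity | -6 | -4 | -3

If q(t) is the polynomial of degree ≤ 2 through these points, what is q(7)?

Using Newton's divided-difference form:
q[-3,0] = (-4 - (-6)) / (0 - (-3)) = 2/3
q[0,3] = (-3 - (-4)) / (3 - 0) = 1/3
q[-3,0,3] = (1/3 - 2/3) / (3 - (-3)) = -1/18
q(7) = -6 + (2/3)·(10) + (-1/18)·(10)·(7) = -29/9

-29/9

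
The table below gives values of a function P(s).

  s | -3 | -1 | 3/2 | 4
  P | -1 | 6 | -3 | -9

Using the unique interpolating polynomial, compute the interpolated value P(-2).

Using Newton's divided-difference form:
P[-3,-1] = (6 - (-1)) / (-1 - (-3)) = 7/2
P[-1,3/2] = (-3 - 6) / (3/2 - (-1)) = -18/5
P[3/2,4] = (-9 - (-3)) / (4 - 3/2) = -12/5
P[-3,-1,3/2] = (-18/5 - 7/2) / (3/2 - (-3)) = -71/45
P[-1,3/2,4] = (-12/5 - (-18/5)) / (4 - (-1)) = 6/25
P[-3,-1,3/2,4] = (6/25 - (-71/45)) / (4 - (-3)) = 409/1575
P(-2) = -1 + (7/2)·(1) + (-71/45)·(1)·(-1) + (409/1575)·(1)·(-1)·(-7/2) = 374/75

374/75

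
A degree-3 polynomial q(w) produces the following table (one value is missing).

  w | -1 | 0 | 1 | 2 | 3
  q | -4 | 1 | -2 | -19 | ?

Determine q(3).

-56

The 4 known values determine q uniquely (degree ≤ 3).
L_0(3) = (3)·(2)·(1)/[(-1)·(-2)·(-3)] = -1
L_1(3) = (4)·(2)·(1)/[(1)·(-1)·(-2)] = 4
L_2(3) = (4)·(3)·(1)/[(2)·(1)·(-1)] = -6
L_3(3) = (4)·(3)·(2)/[(3)·(2)·(1)] = 4
Sum: (-4)·(-1) + 1·(4) + (-2)·(-6) + (-19)·(4) = -56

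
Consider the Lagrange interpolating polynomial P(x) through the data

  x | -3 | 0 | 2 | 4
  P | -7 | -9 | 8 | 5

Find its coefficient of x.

359/42

Build the Lagrange basis polynomials:
L_0(x) = x(x - 2)(x - 4) / [-105] = -(1/105)x^3 + (2/35)x^2 - (8/105)x
L_1(x) = (x + 3)(x - 2)(x - 4) / [24] = (1/24)x^3 - (1/8)x^2 - (5/12)x + 1
L_2(x) = (x + 3)x(x - 4) / [-20] = -(1/20)x^3 + (1/20)x^2 + (3/5)x
L_3(x) = (x + 3)x(x - 2) / [56] = (1/56)x^3 + (1/56)x^2 - (3/28)x
P(x) = (-7)·L_0 + (-9)·L_1 + 8·L_2 + 5·L_3
Only the coefficient of x is needed; take it from each L_i and combine:
(-7)·(-8/105) + (-9)·(-5/12) + 8·(3/5) + 5·(-3/28) = 359/42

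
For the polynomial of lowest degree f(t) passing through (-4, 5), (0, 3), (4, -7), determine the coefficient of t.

Build the Lagrange basis polynomials:
L_0(t) = t(t - 4) / [32] = (1/32)t^2 - (1/8)t
L_1(t) = (t + 4)(t - 4) / [-16] = -(1/16)t^2 + 1
L_2(t) = (t + 4)t / [32] = (1/32)t^2 + (1/8)t
f(t) = 5·L_0 + 3·L_1 + (-7)·L_2
Only the coefficient of t is needed; take it from each L_i and combine:
5·(-1/8) + 3·(0) + (-7)·(1/8) = -3/2

-3/2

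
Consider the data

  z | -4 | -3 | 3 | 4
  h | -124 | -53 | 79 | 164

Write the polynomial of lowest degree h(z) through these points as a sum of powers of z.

h(z) = 2z^3 + z^2 + 4z + 4

L_0(z) = (z + 3)(z - 3)(z - 4) / [-56] = -(1/56)z^3 + (1/14)z^2 + (9/56)z - 9/14
L_1(z) = (z + 4)(z - 3)(z - 4) / [42] = (1/42)z^3 - (1/14)z^2 - (8/21)z + 8/7
L_2(z) = (z + 4)(z + 3)(z - 4) / [-42] = -(1/42)z^3 - (1/14)z^2 + (8/21)z + 8/7
L_3(z) = (z + 4)(z + 3)(z - 3) / [56] = (1/56)z^3 + (1/14)z^2 - (9/56)z - 9/14
h(z) = (-124)·L_0 + (-53)·L_1 + 79·L_2 + 164·L_3
  (-124)·L_0(z) = (31/14)z^3 - (62/7)z^2 - (279/14)z + 558/7
  (-53)·L_1(z) = -(53/42)z^3 + (53/14)z^2 + (424/21)z - 424/7
  79·L_2(z) = -(79/42)z^3 - (79/14)z^2 + (632/21)z + 632/7
  164·L_3(z) = (41/14)z^3 + (82/7)z^2 - (369/14)z - 738/7
Adding term by term: 2z^3 + z^2 + 4z + 4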